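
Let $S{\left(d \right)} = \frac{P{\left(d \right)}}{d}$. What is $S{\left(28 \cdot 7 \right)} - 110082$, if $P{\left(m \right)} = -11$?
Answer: $- \frac{21576083}{196} \approx -1.1008 \cdot 10^{5}$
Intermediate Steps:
$S{\left(d \right)} = - \frac{11}{d}$
$S{\left(28 \cdot 7 \right)} - 110082 = - \frac{11}{28 \cdot 7} - 110082 = - \frac{11}{196} - 110082 = - \frac{21576083}{196}$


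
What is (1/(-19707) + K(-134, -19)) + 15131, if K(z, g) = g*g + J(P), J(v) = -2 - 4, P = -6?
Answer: 305182601/19707 ≈ 15486.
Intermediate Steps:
J(v) = -6
K(z, g) = -6 + g² (K(z, g) = g*g - 6 = g² - 6 = -6 + g²)
(1/(-19707) + K(-134, -19)) + 15131 = (1/(-19707) + (-6 + (-19)²)) + 15131 = (-1/19707 + (-6 + 361)) + 15131 = (-1/19707 + 355) + 15131 = 6995984/19707 + 15131 = 305182601/19707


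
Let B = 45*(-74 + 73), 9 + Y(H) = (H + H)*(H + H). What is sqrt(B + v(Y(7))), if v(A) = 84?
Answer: sqrt(39) ≈ 6.2450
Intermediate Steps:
Y(H) = -9 + 4*H**2 (Y(H) = -9 + (H + H)*(H + H) = -9 + (2*H)*(2*H) = -9 + 4*H**2)
B = -45 (B = 45*(-1) = -45)
sqrt(B + v(Y(7))) = sqrt(-45 + 84) = sqrt(39)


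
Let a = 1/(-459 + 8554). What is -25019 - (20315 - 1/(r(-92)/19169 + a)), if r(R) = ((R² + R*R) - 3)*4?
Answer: -24845173855391/548050669 ≈ -45334.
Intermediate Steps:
a = 1/8095 ≈ 0.00012353
r(R) = -12 + 8*R² (r(R) = ((R² + R²) - 3)*4 = (2*R² - 3)*4 = (-3 + 2*R²)*4 = -12 + 8*R²)
-25019 - (20315 - 1/(r(-92)/19169 + a)) = -25019 - (20315 - 1/((-12 + 8*(-92)²)/19169 + 1/8095)) = -25019 - (20315 - 1/((-12 + 8*8464)*(1/19169) + 1/8095)) = -25019 - (20315 - 1/((-12 + 67712)*(1/19169) + 1/8095)) = -25019 - (20315 - 1/(67700*(1/19169) + 1/8095)) = -25019 - (20315 - 1/(67700/19169 + 1/8095)) = -25019 - (20315 - 1/548050669/155173055) = -25019 - (20315 - 1*155173055/548050669) = -25019 - (20315 - 155173055/548050669) = -25019 - 1*11133494167680/548050669 = -25019 - 11133494167680/548050669 = -24845173855391/548050669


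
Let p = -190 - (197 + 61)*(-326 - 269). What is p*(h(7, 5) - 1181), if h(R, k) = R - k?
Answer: -180764280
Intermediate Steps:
p = 153320 (p = -190 - 258*(-595) = -190 - 1*(-153510) = -190 + 153510 = 153320)
p*(h(7, 5) - 1181) = 153320*((7 - 1*5) - 1181) = 153320*((7 - 5) - 1181) = 153320*(2 - 1181) = 153320*(-1179) = -180764280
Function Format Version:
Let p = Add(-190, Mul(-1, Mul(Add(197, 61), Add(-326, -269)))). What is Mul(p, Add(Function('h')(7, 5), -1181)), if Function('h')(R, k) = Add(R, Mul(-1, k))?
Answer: -180764280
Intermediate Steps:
p = 153320 (p = Add(-190, Mul(-1, Mul(258, -595))) = Add(-190, Mul(-1, -153510)) = Add(-190, 153510) = 153320)
Mul(p, Add(Function('h')(7, 5), -1181)) = Mul(153320, Add(Add(7, Mul(-1, 5)), -1181)) = Mul(153320, Add(Add(7, -5), -1181)) = Mul(153320, Add(2, -1181)) = Mul(153320, -1179) = -180764280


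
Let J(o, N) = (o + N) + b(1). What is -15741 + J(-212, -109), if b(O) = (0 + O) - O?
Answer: -16062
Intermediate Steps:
b(O) = 0 (b(O) = O - O = 0)
J(o, N) = N + o (J(o, N) = (o + N) + 0 = (N + o) + 0 = N + o)
-15741 + J(-212, -109) = -15741 + (-109 - 212) = -15741 - 321 = -16062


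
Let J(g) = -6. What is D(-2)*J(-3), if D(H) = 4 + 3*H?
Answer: 12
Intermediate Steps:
D(-2)*J(-3) = (4 + 3*(-2))*(-6) = (4 - 6)*(-6) = -2*(-6) = 12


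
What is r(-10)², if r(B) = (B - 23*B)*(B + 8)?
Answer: 193600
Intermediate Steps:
r(B) = -22*B*(8 + B) (r(B) = (-22*B)*(8 + B) = -22*B*(8 + B))
r(-10)² = (-22*(-10)*(8 - 10))² = (-22*(-10)*(-2))² = (-440)² = 193600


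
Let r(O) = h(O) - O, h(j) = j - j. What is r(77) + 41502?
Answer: 41425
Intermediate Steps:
h(j) = 0
r(O) = -O (r(O) = 0 - O = -O)
r(77) + 41502 = -1*77 + 41502 = -77 + 41502 = 41425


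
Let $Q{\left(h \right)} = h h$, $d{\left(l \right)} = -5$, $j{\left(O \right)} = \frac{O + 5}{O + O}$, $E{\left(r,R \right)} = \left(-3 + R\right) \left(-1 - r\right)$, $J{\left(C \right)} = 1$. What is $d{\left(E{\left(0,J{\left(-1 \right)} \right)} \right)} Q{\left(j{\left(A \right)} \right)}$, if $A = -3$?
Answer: $- \frac{5}{9} \approx -0.55556$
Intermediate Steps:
$E{\left(r,R \right)} = \left(-1 - r\right) \left(-3 + R\right)$
$j{\left(O \right)} = \frac{5 + O}{2 O}$
$Q{\left(h \right)} = h^{2}$
$d{\left(E{\left(0,J{\left(-1 \right)} \right)} \right)} Q{\left(j{\left(A \right)} \right)} = - 5 \left(\frac{5 - 3}{2 \left(-3\right)}\right)^{2} = - 5 \left(\frac{1}{2} \left(- \frac{1}{3}\right) 2\right)^{2} = - 5 \left(- \frac{1}{3}\right)^{2} = \left(-5\right) \frac{1}{9} = - \frac{5}{9}$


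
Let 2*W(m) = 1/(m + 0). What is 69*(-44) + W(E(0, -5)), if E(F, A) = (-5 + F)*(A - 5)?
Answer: -303599/100 ≈ -3036.0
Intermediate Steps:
E(F, A) = (-5 + A)*(-5 + F) (E(F, A) = (-5 + F)*(-5 + A) = (-5 + A)*(-5 + F))
W(m) = 1/(2*m) (W(m) = 1/(2*(m + 0)) = 1/(2*m))
69*(-44) + W(E(0, -5)) = 69*(-44) + 1/(2*(25 - 5*(-5) - 5*0 - 5*0)) = -3036 + 1/(2*(25 + 25 + 0 + 0)) = -3036 + (½)/50 = -3036 + (½)*(1/50) = -3036 + 1/100 = -303599/100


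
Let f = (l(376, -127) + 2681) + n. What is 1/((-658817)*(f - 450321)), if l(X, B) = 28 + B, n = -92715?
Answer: 1/356060282918 ≈ 2.8085e-12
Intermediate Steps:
f = -90133 (f = ((28 - 127) + 2681) - 92715 = (-99 + 2681) - 92715 = 2582 - 92715 = -90133)
1/((-658817)*(f - 450321)) = 1/((-658817)*(-90133 - 450321)) = -1/658817/(-540454) = -1/658817*(-1/540454) = 1/356060282918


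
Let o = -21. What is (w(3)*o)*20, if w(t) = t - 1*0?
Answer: -1260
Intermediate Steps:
w(t) = t (w(t) = t + 0 = t)
(w(3)*o)*20 = (3*(-21))*20 = -63*20 = -1260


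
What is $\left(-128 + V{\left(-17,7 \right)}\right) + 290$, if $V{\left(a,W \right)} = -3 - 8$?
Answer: $151$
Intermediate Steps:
$V{\left(a,W \right)} = -11$
$\left(-128 + V{\left(-17,7 \right)}\right) + 290 = \left(-128 - 11\right) + 290 = -139 + 290 = 151$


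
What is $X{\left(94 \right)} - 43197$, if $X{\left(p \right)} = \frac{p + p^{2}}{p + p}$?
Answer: $- \frac{86299}{2} \approx -43150.0$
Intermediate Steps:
$X{\left(p \right)} = \frac{p + p^{2}}{2 p}$
$X{\left(94 \right)} - 43197 = \left(\frac{1}{2} + \frac{1}{2} \cdot 94\right) - 43197 = \left(\frac{1}{2} + 47\right) - 43197 = \frac{95}{2} - 43197 = - \frac{86299}{2}$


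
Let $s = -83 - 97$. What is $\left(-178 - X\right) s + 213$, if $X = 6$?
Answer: $33333$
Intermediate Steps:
$s = -180$ ($s = -83 - 97 = -180$)
$\left(-178 - X\right) s + 213 = \left(-178 - 6\right) \left(-180\right) + 213 = \left(-184\right) \left(-180\right) + 213 = 33120 + 213 = 33333$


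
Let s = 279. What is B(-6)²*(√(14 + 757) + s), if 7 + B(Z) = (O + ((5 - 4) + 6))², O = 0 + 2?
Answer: 1527804 + 5476*√771 ≈ 1.6799e+6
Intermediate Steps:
O = 2
B(Z) = 74 (B(Z) = -7 + (2 + ((5 - 4) + 6))² = -7 + (2 + (1 + 6))² = -7 + (2 + 7)² = -7 + 9² = -7 + 81 = 74)
B(-6)²*(√(14 + 757) + s) = 74²*(√(14 + 757) + 279) = 5476*(√771 + 279) = 5476*(279 + √771) = 1527804 + 5476*√771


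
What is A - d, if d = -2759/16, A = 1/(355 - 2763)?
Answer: 830457/4816 ≈ 172.44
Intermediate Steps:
A = -1/2408 (A = 1/(-2408) = -1/2408 ≈ -0.00041528)
d = -2759/16 ≈ -172.44
A - d = -1/2408 - 1*(-2759/16) = -1/2408 + 2759/16 = 830457/4816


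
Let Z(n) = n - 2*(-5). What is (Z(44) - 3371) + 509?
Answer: -2808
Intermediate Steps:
Z(n) = 10 + n (Z(n) = n + 10 = 10 + n)
(Z(44) - 3371) + 509 = ((10 + 44) - 3371) + 509 = (54 - 3371) + 509 = -3317 + 509 = -2808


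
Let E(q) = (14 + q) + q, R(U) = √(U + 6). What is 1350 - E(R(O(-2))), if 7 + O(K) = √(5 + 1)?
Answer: 1336 - 2*√(-1 + √6) ≈ 1333.6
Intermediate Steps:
O(K) = -7 + √6 (O(K) = -7 + √(5 + 1) = -7 + √6)
R(U) = √(6 + U)
E(q) = 14 + 2*q
1350 - E(R(O(-2))) = 1350 - (14 + 2*√(6 + (-7 + √6))) = 1350 - (14 + 2*√(-1 + √6)) = 1350 + (-14 - 2*√(-1 + √6)) = 1336 - 2*√(-1 + √6)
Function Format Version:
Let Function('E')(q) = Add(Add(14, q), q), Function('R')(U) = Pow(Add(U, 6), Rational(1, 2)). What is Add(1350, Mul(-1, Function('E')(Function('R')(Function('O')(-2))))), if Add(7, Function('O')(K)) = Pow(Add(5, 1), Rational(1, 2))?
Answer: Add(1336, Mul(-2, Pow(Add(-1, Pow(6, Rational(1, 2))), Rational(1, 2)))) ≈ 1333.6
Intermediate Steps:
Function('O')(K) = Add(-7, Pow(6, Rational(1, 2))) (Function('O')(K) = Add(-7, Pow(Add(5, 1), Rational(1, 2))) = Add(-7, Pow(6, Rational(1, 2))))
Function('R')(U) = Pow(Add(6, U), Rational(1, 2))
Function('E')(q) = Add(14, Mul(2, q))
Add(1350, Mul(-1, Function('E')(Function('R')(Function('O')(-2))))) = Add(1350, Mul(-1, Add(14, Mul(2, Pow(Add(6, Add(-7, Pow(6, Rational(1, 2)))), Rational(1, 2)))))) = Add(1350, Mul(-1, Add(14, Mul(2, Pow(Add(-1, Pow(6, Rational(1, 2))), Rational(1, 2)))))) = Add(1350, Add(-14, Mul(-2, Pow(Add(-1, Pow(6, Rational(1, 2))), Rational(1, 2))))) = Add(1336, Mul(-2, Pow(Add(-1, Pow(6, Rational(1, 2))), Rational(1, 2))))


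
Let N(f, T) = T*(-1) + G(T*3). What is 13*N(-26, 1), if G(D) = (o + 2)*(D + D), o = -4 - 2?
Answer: -325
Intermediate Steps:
o = -6
G(D) = -8*D (G(D) = (-6 + 2)*(D + D) = -8*D)
N(f, T) = -25*T (N(f, T) = T*(-1) - 8*T*3 = -T - 24*T = -25*T)
13*N(-26, 1) = 13*(-25*1) = 13*(-25) = -325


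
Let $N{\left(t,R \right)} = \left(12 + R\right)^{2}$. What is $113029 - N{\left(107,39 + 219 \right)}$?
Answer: $40129$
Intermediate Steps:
$113029 - N{\left(107,39 + 219 \right)} = 113029 - \left(12 + \left(39 + 219\right)\right)^{2} = 113029 - \left(12 + 258\right)^{2} = 113029 - 270^{2} = 113029 - 72900 = 40129$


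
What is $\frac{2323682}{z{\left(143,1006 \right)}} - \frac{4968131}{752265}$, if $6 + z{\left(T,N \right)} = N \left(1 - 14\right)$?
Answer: $- \frac{906513832867}{4921317630} \approx -184.2$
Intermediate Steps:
$z{\left(T,N \right)} = -6 - 13 N$ ($z{\left(T,N \right)} = -6 + N \left(1 - 14\right) = -6 + N \left(-13\right) = -6 - 13 N$)
$\frac{2323682}{z{\left(143,1006 \right)}} - \frac{4968131}{752265} = \frac{2323682}{-6 - 13078} - \frac{4968131}{752265} = \frac{2323682}{-13084} - \frac{4968131}{752265} = 2323682 \left(- \frac{1}{13084}\right) - \frac{4968131}{752265} = - \frac{1161841}{6542} - \frac{4968131}{752265} = - \frac{906513832867}{4921317630}$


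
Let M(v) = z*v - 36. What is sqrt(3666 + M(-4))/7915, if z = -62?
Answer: sqrt(3878)/7915 ≈ 0.0078678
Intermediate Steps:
M(v) = -36 - 62*v (M(v) = -62*v - 36 = -36 - 62*v)
sqrt(3666 + M(-4))/7915 = sqrt(3666 + (-36 - 62*(-4)))/7915 = sqrt(3666 + (-36 + 248))*(1/7915) = sqrt(3666 + 212)*(1/7915) = sqrt(3878)*(1/7915) = sqrt(3878)/7915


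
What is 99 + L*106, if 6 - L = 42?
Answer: -3717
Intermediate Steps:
L = -36 (L = 6 - 1*42 = 6 - 42 = -36)
99 + L*106 = 99 - 36*106 = 99 - 3816 = -3717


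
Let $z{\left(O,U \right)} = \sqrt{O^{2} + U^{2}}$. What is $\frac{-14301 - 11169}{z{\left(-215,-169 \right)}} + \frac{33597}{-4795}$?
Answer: $- \frac{33597}{4795} - \frac{12735 \sqrt{74786}}{37393} \approx -100.14$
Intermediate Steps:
$\frac{-14301 - 11169}{z{\left(-215,-169 \right)}} + \frac{33597}{-4795} = \frac{-14301 - 11169}{\sqrt{\left(-215\right)^{2} + \left(-169\right)^{2}}} + \frac{33597}{-4795} = - \frac{25470}{\sqrt{46225 + 28561}} + 33597 \left(- \frac{1}{4795}\right) = - \frac{25470}{\sqrt{74786}} - \frac{33597}{4795} = - 25470 \frac{\sqrt{74786}}{74786} - \frac{33597}{4795} = - \frac{12735 \sqrt{74786}}{37393} - \frac{33597}{4795} = - \frac{33597}{4795} - \frac{12735 \sqrt{74786}}{37393}$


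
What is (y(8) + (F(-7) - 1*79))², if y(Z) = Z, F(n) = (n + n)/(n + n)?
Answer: 4900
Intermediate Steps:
F(n) = 1 (F(n) = (2*n)/((2*n)) = (2*n)*(1/(2*n)) = 1)
(y(8) + (F(-7) - 1*79))² = (8 + (1 - 1*79))² = (8 + (1 - 79))² = (8 - 78)² = (-70)² = 4900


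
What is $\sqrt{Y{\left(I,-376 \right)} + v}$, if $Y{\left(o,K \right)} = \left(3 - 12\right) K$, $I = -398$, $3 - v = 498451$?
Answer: $2 i \sqrt{123766} \approx 703.61 i$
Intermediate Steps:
$v = -498448$ ($v = 3 - 498451 = -498448$)
$Y{\left(o,K \right)} = - 9 K$
$\sqrt{Y{\left(I,-376 \right)} + v} = \sqrt{\left(-9\right) \left(-376\right) - 498448} = \sqrt{3384 - 498448} = \sqrt{-495064} = 2 i \sqrt{123766}$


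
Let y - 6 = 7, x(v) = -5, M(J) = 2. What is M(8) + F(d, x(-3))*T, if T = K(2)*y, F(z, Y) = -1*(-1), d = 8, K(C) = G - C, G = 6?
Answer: 54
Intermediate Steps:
K(C) = 6 - C
y = 13 (y = 6 + 7 = 13)
F(z, Y) = 1
T = 52 (T = (6 - 1*2)*13 = (6 - 2)*13 = 4*13 = 52)
M(8) + F(d, x(-3))*T = 2 + 1*52 = 2 + 52 = 54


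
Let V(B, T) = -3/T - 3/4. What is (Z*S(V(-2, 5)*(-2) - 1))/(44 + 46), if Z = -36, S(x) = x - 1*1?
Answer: -7/25 ≈ -0.28000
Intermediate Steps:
V(B, T) = -¾ - 3/T (V(B, T) = -3/T - 3*¼ = -3/T - ¾ = -¾ - 3/T)
S(x) = -1 + x (S(x) = x - 1 = -1 + x)
(Z*S(V(-2, 5)*(-2) - 1))/(44 + 46) = (-36*(-1 + ((-¾ - 3/5)*(-2) - 1)))/(44 + 46) = -36*(-1 + ((-¾ - 3*⅕)*(-2) - 1))/90 = -36*(-1 + ((-¾ - ⅗)*(-2) - 1))*(1/90) = -36*(-1 + (-27/20*(-2) - 1))*(1/90) = -36*(-1 + (27/10 - 1))*(1/90) = -36*(-1 + 17/10)*(1/90) = -36*7/10*(1/90) = -126/5*1/90 = -7/25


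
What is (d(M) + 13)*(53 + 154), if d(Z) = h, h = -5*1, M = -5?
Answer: 1656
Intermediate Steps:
h = -5
d(Z) = -5
(d(M) + 13)*(53 + 154) = (-5 + 13)*(53 + 154) = 8*207 = 1656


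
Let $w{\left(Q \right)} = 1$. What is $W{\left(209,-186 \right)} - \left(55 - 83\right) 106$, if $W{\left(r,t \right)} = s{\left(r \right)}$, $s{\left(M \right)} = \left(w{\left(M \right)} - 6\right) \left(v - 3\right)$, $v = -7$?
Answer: $3018$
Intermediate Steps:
$s{\left(M \right)} = 50$ ($s{\left(M \right)} = \left(1 - 6\right) \left(-7 - 3\right) = \left(-5\right) \left(-10\right) = 50$)
$W{\left(r,t \right)} = 50$
$W{\left(209,-186 \right)} - \left(55 - 83\right) 106 = 50 - \left(55 - 83\right) 106 = 50 - \left(-28\right) 106 = 50 - -2968 = 50 + 2968 = 3018$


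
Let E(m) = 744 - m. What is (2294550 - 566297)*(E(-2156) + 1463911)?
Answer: 2535020511183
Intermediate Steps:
(2294550 - 566297)*(E(-2156) + 1463911) = (2294550 - 566297)*((744 - 1*(-2156)) + 1463911) = 1728253*((744 + 2156) + 1463911) = 1728253*(2900 + 1463911) = 1728253*1466811 = 2535020511183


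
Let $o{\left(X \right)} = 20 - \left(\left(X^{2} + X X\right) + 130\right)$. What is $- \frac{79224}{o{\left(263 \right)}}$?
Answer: $\frac{9903}{17306} \approx 0.57223$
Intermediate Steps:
$o{\left(X \right)} = -110 - 2 X^{2}$ ($o{\left(X \right)} = 20 - \left(\left(X^{2} + X^{2}\right) + 130\right) = 20 - \left(2 X^{2} + 130\right) = 20 - \left(130 + 2 X^{2}\right) = -110 - 2 X^{2}$)
$- \frac{79224}{o{\left(263 \right)}} = - \frac{79224}{-110 - 2 \cdot 263^{2}} = - \frac{79224}{-110 - 138338} = - \frac{79224}{-138448} = \left(-79224\right) \left(- \frac{1}{138448}\right) = \frac{9903}{17306}$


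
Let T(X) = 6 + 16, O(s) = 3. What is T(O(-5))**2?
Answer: 484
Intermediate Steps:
T(X) = 22
T(O(-5))**2 = 22**2 = 484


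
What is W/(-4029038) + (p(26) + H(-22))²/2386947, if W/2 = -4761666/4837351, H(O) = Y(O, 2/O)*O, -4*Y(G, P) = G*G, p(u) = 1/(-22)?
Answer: 856961015649055333911/288670563194577291508 ≈ 2.9686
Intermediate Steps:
p(u) = -1/22
Y(G, P) = -G²/4 (Y(G, P) = -G*G/4 = -G²/4)
H(O) = -O³/4 (H(O) = (-O²/4)*O = -O³/4)
W = -9523332/4837351 (W = 2*(-4761666/4837351) = -9523332/4837351 ≈ -1.9687)
W/(-4029038) + (p(26) + H(-22))²/2386947 = -9523332/4837351/(-4029038) + (-1/22 - ¼*(-22)³)²/2386947 = -9523332/4837351*(-1/4029038) + (-1/22 - ¼*(-10648))²*(1/2386947) = 366282/749610423013 + (-1/22 + 2662)²*(1/2386947) = 366282/749610423013 + (58563/22)²*(1/2386947) = 366282/749610423013 + (3429624969/484)*(1/2386947) = 366282/749610423013 + 1143208323/385094116 = 856961015649055333911/288670563194577291508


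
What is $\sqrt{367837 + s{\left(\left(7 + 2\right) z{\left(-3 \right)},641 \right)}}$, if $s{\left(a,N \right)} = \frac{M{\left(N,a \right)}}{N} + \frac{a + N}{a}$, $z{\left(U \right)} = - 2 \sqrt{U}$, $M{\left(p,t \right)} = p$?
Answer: $\frac{\sqrt{119179836 + 3846 i \sqrt{3}}}{18} \approx 606.5 + 0.01695 i$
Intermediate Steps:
$s{\left(a,N \right)} = 1 + \frac{N + a}{a}$ ($s{\left(a,N \right)} = \frac{N}{N} + \frac{a + N}{a} = 1 + \frac{N + a}{a}$)
$\sqrt{367837 + s{\left(\left(7 + 2\right) z{\left(-3 \right)},641 \right)}} = \sqrt{367837 + \left(2 + \frac{641}{\left(7 + 2\right) \left(- 2 \sqrt{-3}\right)}\right)} = \sqrt{367837 + \left(2 + \frac{641}{9 \left(- 2 i \sqrt{3}\right)}\right)} = \sqrt{367837 + \left(2 + \frac{641}{\left(-18\right) i \sqrt{3}}\right)} = \sqrt{367837 + \left(2 + 641 \frac{i \sqrt{3}}{54}\right)} = \sqrt{367837 + \left(2 + \frac{641 i \sqrt{3}}{54}\right)} = \sqrt{367839 + \frac{641 i \sqrt{3}}{54}}$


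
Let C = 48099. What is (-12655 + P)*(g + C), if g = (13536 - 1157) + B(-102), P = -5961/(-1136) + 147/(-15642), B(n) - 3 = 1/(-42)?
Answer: -95163367333641065/124385184 ≈ -7.6507e+8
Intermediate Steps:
B(n) = 125/42 (B(n) = 3 + 1/(-42) = 3 - 1/42 = 125/42)
P = 15512495/2961552 (P = -5961*(-1/1136) + 147*(-1/15642) = 5961/1136 - 49/5214 = 15512495/2961552 ≈ 5.2380)
g = 520043/42 (g = (13536 - 1157) + 125/42 = 12379 + 125/42 = 520043/42 ≈ 12382.)
(-12655 + P)*(g + C) = (-12655 + 15512495/2961552)*(520043/42 + 48099) = -37462928065/2961552*2540201/42 = -95163367333641065/124385184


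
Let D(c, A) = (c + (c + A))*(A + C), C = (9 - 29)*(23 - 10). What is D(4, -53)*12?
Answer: 169020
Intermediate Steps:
C = -260 (C = -20*13 = -260)
D(c, A) = (-260 + A)*(A + 2*c) (D(c, A) = (c + (c + A))*(A - 260) = (c + (A + c))*(-260 + A) = (A + 2*c)*(-260 + A) = (-260 + A)*(A + 2*c))
D(4, -53)*12 = ((-53)² - 520*4 - 260*(-53) + 2*(-53)*4)*12 = (2809 - 2080 + 13780 - 424)*12 = 14085*12 = 169020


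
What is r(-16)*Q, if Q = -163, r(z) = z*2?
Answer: 5216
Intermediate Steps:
r(z) = 2*z
r(-16)*Q = (2*(-16))*(-163) = -32*(-163) = 5216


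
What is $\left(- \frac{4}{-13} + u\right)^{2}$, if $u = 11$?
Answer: $\frac{21609}{169} \approx 127.86$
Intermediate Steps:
$\left(- \frac{4}{-13} + u\right)^{2} = \left(- \frac{4}{-13} + 11\right)^{2} = \left(\left(-4\right) \left(- \frac{1}{13}\right) + 11\right)^{2} = \left(\frac{4}{13} + 11\right)^{2} = \left(\frac{147}{13}\right)^{2} = \frac{21609}{169}$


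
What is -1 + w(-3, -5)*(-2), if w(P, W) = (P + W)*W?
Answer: -81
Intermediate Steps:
w(P, W) = W*(P + W)
-1 + w(-3, -5)*(-2) = -1 - 5*(-3 - 5)*(-2) = -1 - 5*(-8)*(-2) = -1 + 40*(-2) = -1 - 80 = -81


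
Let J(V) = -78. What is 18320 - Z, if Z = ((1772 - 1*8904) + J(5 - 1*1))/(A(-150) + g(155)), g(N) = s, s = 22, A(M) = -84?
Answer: 564315/31 ≈ 18204.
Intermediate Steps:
g(N) = 22
Z = 3605/31 (Z = ((1772 - 1*8904) - 78)/(-84 + 22) = ((1772 - 8904) - 78)/(-62) = (-7132 - 78)*(-1/62) = -7210*(-1/62) = 3605/31 ≈ 116.29)
18320 - Z = 18320 - 1*3605/31 = 18320 - 3605/31 = 564315/31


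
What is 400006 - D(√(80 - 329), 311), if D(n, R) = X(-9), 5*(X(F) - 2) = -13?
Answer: 2000033/5 ≈ 4.0001e+5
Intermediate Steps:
X(F) = -⅗ (X(F) = 2 + (⅕)*(-13) = 2 - 13/5 = -⅗)
D(n, R) = -⅗
400006 - D(√(80 - 329), 311) = 400006 - 1*(-⅗) = 400006 + ⅗ = 2000033/5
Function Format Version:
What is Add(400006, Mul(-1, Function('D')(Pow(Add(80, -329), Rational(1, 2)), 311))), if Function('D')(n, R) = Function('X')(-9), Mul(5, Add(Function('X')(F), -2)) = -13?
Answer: Rational(2000033, 5) ≈ 4.0001e+5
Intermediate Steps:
Function('X')(F) = Rational(-3, 5) (Function('X')(F) = Add(2, Mul(Rational(1, 5), -13)) = Add(2, Rational(-13, 5)) = Rational(-3, 5))
Function('D')(n, R) = Rational(-3, 5)
Add(400006, Mul(-1, Function('D')(Pow(Add(80, -329), Rational(1, 2)), 311))) = Add(400006, Mul(-1, Rational(-3, 5))) = Add(400006, Rational(3, 5)) = Rational(2000033, 5)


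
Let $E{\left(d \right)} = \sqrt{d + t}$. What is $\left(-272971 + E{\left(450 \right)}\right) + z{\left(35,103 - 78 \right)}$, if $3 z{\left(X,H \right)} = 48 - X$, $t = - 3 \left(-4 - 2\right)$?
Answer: $- \frac{818900}{3} + 6 \sqrt{13} \approx -2.7295 \cdot 10^{5}$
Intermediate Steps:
$t = 18$ ($t = \left(-3\right) \left(-6\right) = 18$)
$z{\left(X,H \right)} = 16 - \frac{X}{3}$ ($z{\left(X,H \right)} = \frac{48 - X}{3} = 16 - \frac{X}{3}$)
$E{\left(d \right)} = \sqrt{18 + d}$ ($E{\left(d \right)} = \sqrt{d + 18} = \sqrt{18 + d}$)
$\left(-272971 + E{\left(450 \right)}\right) + z{\left(35,103 - 78 \right)} = \left(-272971 + \sqrt{18 + 450}\right) + \left(16 - \frac{35}{3}\right) = \left(-272971 + \sqrt{468}\right) + \left(16 - \frac{35}{3}\right) = \left(-272971 + 6 \sqrt{13}\right) + \frac{13}{3} = - \frac{818900}{3} + 6 \sqrt{13}$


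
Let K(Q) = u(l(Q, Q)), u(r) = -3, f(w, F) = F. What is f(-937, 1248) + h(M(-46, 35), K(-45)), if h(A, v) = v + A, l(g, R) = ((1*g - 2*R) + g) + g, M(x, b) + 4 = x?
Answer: 1195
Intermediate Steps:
M(x, b) = -4 + x
l(g, R) = -2*R + 3*g (l(g, R) = ((g - 2*R) + g) + g = (-2*R + 2*g) + g = -2*R + 3*g)
K(Q) = -3
h(A, v) = A + v
f(-937, 1248) + h(M(-46, 35), K(-45)) = 1248 + ((-4 - 46) - 3) = 1248 + (-50 - 3) = 1248 - 53 = 1195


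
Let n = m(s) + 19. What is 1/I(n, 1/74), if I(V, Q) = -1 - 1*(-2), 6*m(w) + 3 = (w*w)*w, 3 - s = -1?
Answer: 1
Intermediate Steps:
s = 4 (s = 3 - 1*(-1) = 3 + 1 = 4)
m(w) = -½ + w³/6 (m(w) = -½ + ((w*w)*w)/6 = -½ + (w²*w)/6 = -½ + w³/6)
n = 175/6 (n = (-½ + (⅙)*4³) + 19 = (-½ + (⅙)*64) + 19 = (-½ + 32/3) + 19 = 61/6 + 19 = 175/6 ≈ 29.167)
I(V, Q) = 1 (I(V, Q) = -1 + 2 = 1)
1/I(n, 1/74) = 1/1 = 1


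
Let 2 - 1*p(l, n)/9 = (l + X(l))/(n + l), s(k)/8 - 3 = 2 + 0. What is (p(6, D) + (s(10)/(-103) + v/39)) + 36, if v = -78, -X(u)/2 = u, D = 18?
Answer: 22191/412 ≈ 53.862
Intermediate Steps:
s(k) = 40 (s(k) = 24 + 8*(2 + 0) = 24 + 8*2 = 24 + 16 = 40)
X(u) = -2*u
p(l, n) = 18 + 9*l/(l + n) (p(l, n) = 18 - 9*(l - 2*l)/(n + l) = 18 - 9*(-l)/(l + n) = 18 - (-9)*l/(l + n) = 18 + 9*l/(l + n))
(p(6, D) + (s(10)/(-103) + v/39)) + 36 = (9*(2*18 + 3*6)/(6 + 18) + (40/(-103) - 78/39)) + 36 = (9*(36 + 18)/24 + (40*(-1/103) - 78*1/39)) + 36 = (9*(1/24)*54 + (-40/103 - 2)) + 36 = (81/4 - 246/103) + 36 = 7359/412 + 36 = 22191/412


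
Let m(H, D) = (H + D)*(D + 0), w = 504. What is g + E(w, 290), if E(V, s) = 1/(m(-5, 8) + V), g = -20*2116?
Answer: -22344959/528 ≈ -42320.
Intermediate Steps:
m(H, D) = D*(D + H) (m(H, D) = (D + H)*D = D*(D + H))
g = -42320
E(V, s) = 1/(24 + V) (E(V, s) = 1/(8*(8 - 5) + V) = 1/(8*3 + V) = 1/(24 + V))
g + E(w, 290) = -42320 + 1/(24 + 504) = -42320 + 1/528 = -22344959/528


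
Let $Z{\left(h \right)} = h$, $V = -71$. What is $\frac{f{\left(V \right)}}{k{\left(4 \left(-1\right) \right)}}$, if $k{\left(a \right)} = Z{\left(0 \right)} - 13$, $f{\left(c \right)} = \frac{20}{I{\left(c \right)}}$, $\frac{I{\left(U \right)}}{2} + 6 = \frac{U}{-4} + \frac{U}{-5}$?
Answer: $- \frac{200}{6747} \approx -0.029643$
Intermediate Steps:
$I{\left(U \right)} = -12 - \frac{9 U}{10}$ ($I{\left(U \right)} = -12 + 2 \left(\frac{U}{-4} + \frac{U}{-5}\right) = -12 + 2 \left(U \left(- \frac{1}{4}\right) + U \left(- \frac{1}{5}\right)\right) = -12 + 2 \left(- \frac{U}{4} - \frac{U}{5}\right) = -12 + 2 \left(- \frac{9 U}{20}\right) = -12 - \frac{9 U}{10}$)
$f{\left(c \right)} = \frac{20}{-12 - \frac{9 c}{10}}$
$k{\left(a \right)} = -13$ ($k{\left(a \right)} = 0 - 13 = -13$)
$\frac{f{\left(V \right)}}{k{\left(4 \left(-1\right) \right)}} = \frac{\left(-200\right) \frac{1}{120 + 9 \left(-71\right)}}{-13} = - \frac{200}{120 - 639} \left(- \frac{1}{13}\right) = - \frac{200}{-519} \left(- \frac{1}{13}\right) = \left(-200\right) \left(- \frac{1}{519}\right) \left(- \frac{1}{13}\right) = \frac{200}{519} \left(- \frac{1}{13}\right) = - \frac{200}{6747}$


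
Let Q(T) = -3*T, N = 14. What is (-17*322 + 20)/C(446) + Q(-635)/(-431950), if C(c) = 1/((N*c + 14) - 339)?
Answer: -2788861504521/86390 ≈ -3.2282e+7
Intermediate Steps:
C(c) = 1/(-325 + 14*c) (C(c) = 1/((14*c + 14) - 339) = 1/((14 + 14*c) - 339) = 1/(-325 + 14*c))
(-17*322 + 20)/C(446) + Q(-635)/(-431950) = (-17*322 + 20)/(1/(-325 + 14*446)) - 3*(-635)/(-431950) = (-5474 + 20)/(1/(-325 + 6244)) + 1905*(-1/431950) = -5454/(1/5919) - 381/86390 = -5454/1/5919 - 381/86390 = -5454*5919 - 381/86390 = -32282226 - 381/86390 = -2788861504521/86390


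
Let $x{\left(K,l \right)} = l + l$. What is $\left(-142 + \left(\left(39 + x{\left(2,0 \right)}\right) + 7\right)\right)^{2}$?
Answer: $9216$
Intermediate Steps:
$x{\left(K,l \right)} = 2 l$
$\left(-142 + \left(\left(39 + x{\left(2,0 \right)}\right) + 7\right)\right)^{2} = \left(-142 + \left(\left(39 + 2 \cdot 0\right) + 7\right)\right)^{2} = \left(-142 + \left(\left(39 + 0\right) + 7\right)\right)^{2} = \left(-142 + \left(39 + 7\right)\right)^{2} = \left(-142 + 46\right)^{2} = \left(-96\right)^{2} = 9216$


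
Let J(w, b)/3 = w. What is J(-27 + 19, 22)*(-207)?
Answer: 4968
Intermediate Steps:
J(w, b) = 3*w
J(-27 + 19, 22)*(-207) = (3*(-27 + 19))*(-207) = (3*(-8))*(-207) = -24*(-207) = 4968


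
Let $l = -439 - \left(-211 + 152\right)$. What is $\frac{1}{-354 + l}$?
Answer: $- \frac{1}{734} \approx -0.0013624$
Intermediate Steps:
$l = -380$ ($l = -439 - -59 = -439 + 59 = -380$)
$\frac{1}{-354 + l} = \frac{1}{-354 - 380} = \frac{1}{-734} = - \frac{1}{734}$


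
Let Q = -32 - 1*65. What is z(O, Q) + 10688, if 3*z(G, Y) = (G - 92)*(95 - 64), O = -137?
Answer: 24965/3 ≈ 8321.7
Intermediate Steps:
Q = -97 (Q = -32 - 65 = -97)
z(G, Y) = -2852/3 + 31*G/3 (z(G, Y) = ((G - 92)*(95 - 64))/3 = ((-92 + G)*31)/3 = (-2852 + 31*G)/3 = -2852/3 + 31*G/3)
z(O, Q) + 10688 = (-2852/3 + (31/3)*(-137)) + 10688 = (-2852/3 - 4247/3) + 10688 = -7099/3 + 10688 = 24965/3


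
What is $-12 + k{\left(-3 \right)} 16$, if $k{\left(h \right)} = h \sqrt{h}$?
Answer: $-12 - 48 i \sqrt{3} \approx -12.0 - 83.138 i$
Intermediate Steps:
$k{\left(h \right)} = h^{\frac{3}{2}}$
$-12 + k{\left(-3 \right)} 16 = -12 + \left(-3\right)^{\frac{3}{2}} \cdot 16 = -12 + - 3 i \sqrt{3} \cdot 16 = -12 - 48 i \sqrt{3}$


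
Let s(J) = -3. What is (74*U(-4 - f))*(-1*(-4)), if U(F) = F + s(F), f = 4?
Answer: -3256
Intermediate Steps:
U(F) = -3 + F (U(F) = F - 3 = -3 + F)
(74*U(-4 - f))*(-1*(-4)) = (74*(-3 + (-4 - 1*4)))*(-1*(-4)) = (74*(-3 + (-4 - 4)))*4 = (74*(-3 - 8))*4 = (74*(-11))*4 = -814*4 = -3256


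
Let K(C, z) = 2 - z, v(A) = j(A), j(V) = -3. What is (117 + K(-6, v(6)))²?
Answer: 14884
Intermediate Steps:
v(A) = -3
(117 + K(-6, v(6)))² = (117 + (2 - 1*(-3)))² = (117 + (2 + 3))² = (117 + 5)² = 122² = 14884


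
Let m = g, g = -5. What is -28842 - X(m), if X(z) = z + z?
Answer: -28832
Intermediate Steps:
m = -5
X(z) = 2*z
-28842 - X(m) = -28842 - 2*(-5) = -28842 - 1*(-10) = -28842 + 10 = -28832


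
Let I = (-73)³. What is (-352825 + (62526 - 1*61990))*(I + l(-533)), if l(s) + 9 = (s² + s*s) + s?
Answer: -62925508891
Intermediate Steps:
I = -389017
l(s) = -9 + s + 2*s² (l(s) = -9 + ((s² + s*s) + s) = -9 + ((s² + s²) + s) = -9 + (2*s² + s) = -9 + (s + 2*s²) = -9 + s + 2*s²)
(-352825 + (62526 - 1*61990))*(I + l(-533)) = (-352825 + (62526 - 1*61990))*(-389017 + (-9 - 533 + 2*(-533)²)) = (-352825 + (62526 - 61990))*(-389017 + (-9 - 533 + 2*284089)) = (-352825 + 536)*(-389017 + (-9 - 533 + 568178)) = -352289*(-389017 + 567636) = -352289*178619 = -62925508891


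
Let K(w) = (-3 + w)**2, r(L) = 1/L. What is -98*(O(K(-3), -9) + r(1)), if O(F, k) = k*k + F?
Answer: -11564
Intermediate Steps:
O(F, k) = F + k**2 (O(F, k) = k**2 + F = F + k**2)
-98*(O(K(-3), -9) + r(1)) = -98*(((-3 - 3)**2 + (-9)**2) + 1/1) = -98*(((-6)**2 + 81) + 1) = -98*((36 + 81) + 1) = -98*(117 + 1) = -98*118 = -11564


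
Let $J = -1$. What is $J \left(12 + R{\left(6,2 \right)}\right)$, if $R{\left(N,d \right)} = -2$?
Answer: $-10$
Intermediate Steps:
$J \left(12 + R{\left(6,2 \right)}\right) = - (12 - 2) = \left(-1\right) 10 = -10$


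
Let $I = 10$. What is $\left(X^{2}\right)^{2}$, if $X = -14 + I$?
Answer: $256$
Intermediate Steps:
$X = -4$ ($X = -14 + 10 = -4$)
$\left(X^{2}\right)^{2} = \left(\left(-4\right)^{2}\right)^{2} = 16^{2} = 256$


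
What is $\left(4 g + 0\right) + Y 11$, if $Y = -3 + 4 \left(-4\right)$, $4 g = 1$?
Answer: $-208$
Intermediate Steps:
$g = \frac{1}{4}$ ($g = \frac{1}{4} \cdot 1 = \frac{1}{4} \approx 0.25$)
$Y = -19$ ($Y = -3 - 16 = -19$)
$\left(4 g + 0\right) + Y 11 = \left(4 \cdot \frac{1}{4} + 0\right) - 209 = \left(1 + 0\right) - 209 = 1 - 209 = -208$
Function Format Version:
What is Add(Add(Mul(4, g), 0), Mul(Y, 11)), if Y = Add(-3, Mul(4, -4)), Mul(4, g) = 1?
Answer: -208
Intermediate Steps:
g = Rational(1, 4) (g = Mul(Rational(1, 4), 1) = Rational(1, 4) ≈ 0.25000)
Y = -19 (Y = Add(-3, -16) = -19)
Add(Add(Mul(4, g), 0), Mul(Y, 11)) = Add(Add(Mul(4, Rational(1, 4)), 0), Mul(-19, 11)) = Add(Add(1, 0), -209) = Add(1, -209) = -208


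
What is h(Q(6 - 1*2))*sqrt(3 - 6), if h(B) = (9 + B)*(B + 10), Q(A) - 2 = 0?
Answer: 132*I*sqrt(3) ≈ 228.63*I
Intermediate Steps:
Q(A) = 2 (Q(A) = 2 + 0 = 2)
h(B) = (9 + B)*(10 + B)
h(Q(6 - 1*2))*sqrt(3 - 6) = (90 + 2**2 + 19*2)*sqrt(3 - 6) = (90 + 4 + 38)*sqrt(-3) = 132*(I*sqrt(3)) = 132*I*sqrt(3)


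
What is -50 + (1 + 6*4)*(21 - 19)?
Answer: 0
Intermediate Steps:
-50 + (1 + 6*4)*(21 - 19) = -50 + (1 + 24)*2 = -50 + 25*2 = -50 + 50 = 0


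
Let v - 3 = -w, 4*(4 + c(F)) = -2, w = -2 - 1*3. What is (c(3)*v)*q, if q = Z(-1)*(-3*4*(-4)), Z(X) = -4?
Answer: 6912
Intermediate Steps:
w = -5 (w = -2 - 3 = -5)
q = -192 (q = -4*(-3*4)*(-4) = -(-48)*(-4) = -4*48 = -192)
c(F) = -9/2 (c(F) = -4 + (1/4)*(-2) = -4 - 1/2 = -9/2)
v = 8 (v = 3 - 1*(-5) = 3 + 5 = 8)
(c(3)*v)*q = -9/2*8*(-192) = -36*(-192) = 6912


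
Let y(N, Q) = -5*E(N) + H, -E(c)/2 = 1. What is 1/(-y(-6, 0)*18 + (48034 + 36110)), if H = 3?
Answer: 1/83910 ≈ 1.1918e-5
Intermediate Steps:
E(c) = -2 (E(c) = -2*1 = -2)
y(N, Q) = 13 (y(N, Q) = -5*(-2) + 3 = 10 + 3 = 13)
1/(-y(-6, 0)*18 + (48034 + 36110)) = 1/(-1*13*18 + (48034 + 36110)) = 1/(-13*18 + 84144) = 1/(-234 + 84144) = 1/83910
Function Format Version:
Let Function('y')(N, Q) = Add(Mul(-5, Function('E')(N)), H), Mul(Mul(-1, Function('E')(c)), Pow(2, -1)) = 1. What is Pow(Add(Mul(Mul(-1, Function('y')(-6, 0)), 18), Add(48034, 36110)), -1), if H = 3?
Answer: Rational(1, 83910) ≈ 1.1918e-5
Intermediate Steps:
Function('E')(c) = -2 (Function('E')(c) = Mul(-2, 1) = -2)
Function('y')(N, Q) = 13 (Function('y')(N, Q) = Add(Mul(-5, -2), 3) = Add(10, 3) = 13)
Pow(Add(Mul(Mul(-1, Function('y')(-6, 0)), 18), Add(48034, 36110)), -1) = Pow(Add(Mul(Mul(-1, 13), 18), Add(48034, 36110)), -1) = Pow(Add(Mul(-13, 18), 84144), -1) = Pow(Add(-234, 84144), -1) = Pow(83910, -1) = Rational(1, 83910)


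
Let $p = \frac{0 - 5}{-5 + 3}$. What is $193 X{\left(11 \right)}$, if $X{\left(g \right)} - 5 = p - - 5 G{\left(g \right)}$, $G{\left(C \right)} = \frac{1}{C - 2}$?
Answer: $\frac{27985}{18} \approx 1554.7$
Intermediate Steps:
$G{\left(C \right)} = \frac{1}{-2 + C}$
$p = \frac{5}{2}$ ($p = - \frac{5}{-2} = \left(-5\right) \left(- \frac{1}{2}\right) = \frac{5}{2} \approx 2.5$)
$X{\left(g \right)} = \frac{15}{2} + \frac{5}{-2 + g}$ ($X{\left(g \right)} = 5 + \left(\frac{5}{2} - - \frac{5}{-2 + g}\right) = 5 + \left(\frac{5}{2} + \frac{5}{-2 + g}\right) = \frac{15}{2} + \frac{5}{-2 + g}$)
$193 X{\left(11 \right)} = 193 \frac{5 \left(-4 + 3 \cdot 11\right)}{2 \left(-2 + 11\right)} = 193 \frac{5 \left(-4 + 33\right)}{2 \cdot 9} = 193 \cdot \frac{5}{2} \cdot \frac{1}{9} \cdot 29 = 193 \cdot \frac{145}{18} = \frac{27985}{18}$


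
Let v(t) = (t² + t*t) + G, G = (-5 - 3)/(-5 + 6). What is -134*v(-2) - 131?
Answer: -131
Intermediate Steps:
G = -8 (G = -8/1 = -8*1 = -8)
v(t) = -8 + 2*t² (v(t) = (t² + t*t) - 8 = (t² + t²) - 8 = 2*t² - 8 = -8 + 2*t²)
-134*v(-2) - 131 = -134*(-8 + 2*(-2)²) - 131 = -134*(-8 + 2*4) - 131 = -134*(-8 + 8) - 131 = -134*0 - 131 = 0 - 131 = -131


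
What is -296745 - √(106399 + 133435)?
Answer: -296745 - √239834 ≈ -2.9723e+5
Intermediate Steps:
-296745 - √(106399 + 133435) = -296745 - √239834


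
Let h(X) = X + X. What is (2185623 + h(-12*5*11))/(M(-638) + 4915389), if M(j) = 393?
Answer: 728101/1638594 ≈ 0.44434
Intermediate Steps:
h(X) = 2*X
(2185623 + h(-12*5*11))/(M(-638) + 4915389) = (2185623 + 2*(-12*5*11))/(393 + 4915389) = (2185623 + 2*(-60*11))/4915782 = (2185623 + 2*(-660))*(1/4915782) = (2185623 - 1320)*(1/4915782) = 2184303*(1/4915782) = 728101/1638594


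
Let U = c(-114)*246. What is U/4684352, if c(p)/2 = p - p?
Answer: 0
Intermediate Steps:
c(p) = 0 (c(p) = 2*(p - p) = 2*0 = 0)
U = 0 (U = 0*246 = 0)
U/4684352 = 0/4684352 = 0*(1/4684352) = 0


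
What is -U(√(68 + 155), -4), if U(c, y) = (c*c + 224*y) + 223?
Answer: 450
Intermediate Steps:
U(c, y) = 223 + c² + 224*y (U(c, y) = (c² + 224*y) + 223 = 223 + c² + 224*y)
-U(√(68 + 155), -4) = -(223 + (√(68 + 155))² + 224*(-4)) = -(223 + (√223)² - 896) = -(223 + 223 - 896) = -1*(-450) = 450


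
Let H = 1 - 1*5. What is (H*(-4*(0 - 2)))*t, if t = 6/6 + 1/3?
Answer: -128/3 ≈ -42.667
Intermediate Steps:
H = -4 (H = 1 - 5 = -4)
t = 4/3 (t = 6*(⅙) + 1*(⅓) = 1 + ⅓ = 4/3 ≈ 1.3333)
(H*(-4*(0 - 2)))*t = -(-16)*(0 - 2)*(4/3) = -(-16)*(-2)*(4/3) = -4*8*(4/3) = -32*4/3 = -128/3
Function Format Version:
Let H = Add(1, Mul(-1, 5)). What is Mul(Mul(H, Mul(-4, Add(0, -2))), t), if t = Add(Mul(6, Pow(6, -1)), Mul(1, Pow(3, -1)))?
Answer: Rational(-128, 3) ≈ -42.667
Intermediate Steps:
H = -4 (H = Add(1, -5) = -4)
t = Rational(4, 3) (t = Add(Mul(6, Rational(1, 6)), Mul(1, Rational(1, 3))) = Add(1, Rational(1, 3)) = Rational(4, 3) ≈ 1.3333)
Mul(Mul(H, Mul(-4, Add(0, -2))), t) = Mul(Mul(-4, Mul(-4, Add(0, -2))), Rational(4, 3)) = Mul(Mul(-4, Mul(-4, -2)), Rational(4, 3)) = Mul(Mul(-4, 8), Rational(4, 3)) = Mul(-32, Rational(4, 3)) = Rational(-128, 3)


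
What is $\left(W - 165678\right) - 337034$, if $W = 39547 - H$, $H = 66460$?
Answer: $-529625$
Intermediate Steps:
$W = -26913$ ($W = 39547 - 66460 = -26913$)
$\left(W - 165678\right) - 337034 = \left(-26913 - 165678\right) - 337034 = -192591 - 337034 = -529625$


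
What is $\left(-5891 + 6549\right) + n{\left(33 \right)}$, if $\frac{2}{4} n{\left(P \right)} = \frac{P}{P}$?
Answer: $660$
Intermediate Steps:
$n{\left(P \right)} = 2$ ($n{\left(P \right)} = 2 \frac{P}{P} = 2 \cdot 1 = 2$)
$\left(-5891 + 6549\right) + n{\left(33 \right)} = \left(-5891 + 6549\right) + 2 = 658 + 2 = 660$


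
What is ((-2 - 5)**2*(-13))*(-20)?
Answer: 12740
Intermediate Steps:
((-2 - 5)**2*(-13))*(-20) = ((-7)**2*(-13))*(-20) = (49*(-13))*(-20) = -637*(-20) = 12740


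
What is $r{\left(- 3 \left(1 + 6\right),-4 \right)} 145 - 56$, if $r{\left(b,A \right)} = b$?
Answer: $-3101$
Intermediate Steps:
$r{\left(- 3 \left(1 + 6\right),-4 \right)} 145 - 56 = - 3 \left(1 + 6\right) 145 - 56 = \left(-3\right) 7 \cdot 145 - 56 = \left(-21\right) 145 - 56 = -3045 - 56 = -3101$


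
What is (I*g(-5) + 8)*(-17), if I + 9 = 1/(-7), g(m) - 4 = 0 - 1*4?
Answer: -136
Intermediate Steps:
g(m) = 0 (g(m) = 4 + (0 - 1*4) = 4 + (0 - 4) = 4 - 4 = 0)
I = -64/7 (I = -9 + 1/(-7) = -9 - ⅐ = -64/7 ≈ -9.1429)
(I*g(-5) + 8)*(-17) = (-64/7*0 + 8)*(-17) = (0 + 8)*(-17) = 8*(-17) = -136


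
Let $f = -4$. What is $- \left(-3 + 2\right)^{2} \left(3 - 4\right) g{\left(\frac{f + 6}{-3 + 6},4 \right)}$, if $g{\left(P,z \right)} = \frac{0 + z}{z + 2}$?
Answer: $\frac{2}{3} \approx 0.66667$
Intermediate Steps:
$g{\left(P,z \right)} = \frac{z}{2 + z}$
$- \left(-3 + 2\right)^{2} \left(3 - 4\right) g{\left(\frac{f + 6}{-3 + 6},4 \right)} = - \left(-3 + 2\right)^{2} \left(3 - 4\right) \frac{4}{2 + 4} = - \left(-1\right)^{2} \left(- \frac{4}{6}\right) = \left(-1\right) 1 \left(- \frac{4}{6}\right) = - \frac{\left(-1\right) 2}{3} = \left(-1\right) \left(- \frac{2}{3}\right) = \frac{2}{3}$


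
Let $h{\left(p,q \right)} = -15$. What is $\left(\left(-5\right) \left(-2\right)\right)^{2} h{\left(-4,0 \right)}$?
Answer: $-1500$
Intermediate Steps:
$\left(\left(-5\right) \left(-2\right)\right)^{2} h{\left(-4,0 \right)} = \left(\left(-5\right) \left(-2\right)\right)^{2} \left(-15\right) = 10^{2} \left(-15\right) = 100 \left(-15\right) = -1500$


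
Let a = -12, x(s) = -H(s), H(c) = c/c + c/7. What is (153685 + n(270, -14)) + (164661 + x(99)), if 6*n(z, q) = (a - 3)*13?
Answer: 4456177/14 ≈ 3.1830e+5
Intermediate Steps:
H(c) = 1 + c/7 (H(c) = 1 + c*(1/7) = 1 + c/7)
x(s) = -1 - s/7 (x(s) = -(1 + s/7) = -1 - s/7)
n(z, q) = -65/2 (n(z, q) = ((-12 - 3)*13)/6 = (-15*13)/6 = (1/6)*(-195) = -65/2)
(153685 + n(270, -14)) + (164661 + x(99)) = (153685 - 65/2) + (164661 + (-1 - 1/7*99)) = 307305/2 + (164661 + (-1 - 99/7)) = 307305/2 + (164661 - 106/7) = 307305/2 + 1152521/7 = 4456177/14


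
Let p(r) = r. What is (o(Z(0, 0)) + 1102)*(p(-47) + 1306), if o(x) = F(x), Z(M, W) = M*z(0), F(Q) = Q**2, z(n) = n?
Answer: 1387418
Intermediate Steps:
Z(M, W) = 0 (Z(M, W) = M*0 = 0)
o(x) = x**2
(o(Z(0, 0)) + 1102)*(p(-47) + 1306) = (0**2 + 1102)*(-47 + 1306) = (0 + 1102)*1259 = 1102*1259 = 1387418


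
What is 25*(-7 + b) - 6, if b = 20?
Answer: 319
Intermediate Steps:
25*(-7 + b) - 6 = 25*(-7 + 20) - 6 = 25*13 - 6 = 325 - 6 = 319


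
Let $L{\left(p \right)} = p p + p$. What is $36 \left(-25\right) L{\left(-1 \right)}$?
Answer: $0$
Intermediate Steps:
$L{\left(p \right)} = p + p^{2}$ ($L{\left(p \right)} = p^{2} + p = p + p^{2}$)
$36 \left(-25\right) L{\left(-1 \right)} = 36 \left(-25\right) \left(- (1 - 1)\right) = - 900 \left(\left(-1\right) 0\right) = \left(-900\right) 0 = 0$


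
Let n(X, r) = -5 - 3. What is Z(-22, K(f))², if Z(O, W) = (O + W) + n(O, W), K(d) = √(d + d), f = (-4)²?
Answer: 932 - 240*√2 ≈ 592.59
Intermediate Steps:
n(X, r) = -8
f = 16
K(d) = √2*√d (K(d) = √(2*d) = √2*√d)
Z(O, W) = -8 + O + W (Z(O, W) = (O + W) - 8 = -8 + O + W)
Z(-22, K(f))² = (-8 - 22 + √2*√16)² = (-8 - 22 + √2*4)² = (-8 - 22 + 4*√2)² = (-30 + 4*√2)²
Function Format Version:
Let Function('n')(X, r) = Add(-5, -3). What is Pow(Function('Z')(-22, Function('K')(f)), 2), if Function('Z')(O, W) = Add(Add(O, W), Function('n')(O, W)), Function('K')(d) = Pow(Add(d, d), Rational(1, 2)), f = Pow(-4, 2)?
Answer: Add(932, Mul(-240, Pow(2, Rational(1, 2)))) ≈ 592.59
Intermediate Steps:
Function('n')(X, r) = -8
f = 16
Function('K')(d) = Mul(Pow(2, Rational(1, 2)), Pow(d, Rational(1, 2))) (Function('K')(d) = Pow(Mul(2, d), Rational(1, 2)) = Mul(Pow(2, Rational(1, 2)), Pow(d, Rational(1, 2))))
Function('Z')(O, W) = Add(-8, O, W) (Function('Z')(O, W) = Add(Add(O, W), -8) = Add(-8, O, W))
Pow(Function('Z')(-22, Function('K')(f)), 2) = Pow(Add(-8, -22, Mul(Pow(2, Rational(1, 2)), Pow(16, Rational(1, 2)))), 2) = Pow(Add(-8, -22, Mul(Pow(2, Rational(1, 2)), 4)), 2) = Pow(Add(-8, -22, Mul(4, Pow(2, Rational(1, 2)))), 2) = Pow(Add(-30, Mul(4, Pow(2, Rational(1, 2)))), 2)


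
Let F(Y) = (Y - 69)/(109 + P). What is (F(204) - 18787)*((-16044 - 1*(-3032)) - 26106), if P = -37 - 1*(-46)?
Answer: 43357041629/59 ≈ 7.3487e+8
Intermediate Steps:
P = 9 (P = -37 + 46 = 9)
F(Y) = -69/118 + Y/118 (F(Y) = (Y - 69)/(109 + 9) = (-69 + Y)/118 = (-69 + Y)*(1/118) = -69/118 + Y/118)
(F(204) - 18787)*((-16044 - 1*(-3032)) - 26106) = ((-69/118 + (1/118)*204) - 18787)*((-16044 - 1*(-3032)) - 26106) = ((-69/118 + 102/59) - 18787)*((-16044 + 3032) - 26106) = (135/118 - 18787)*(-13012 - 26106) = -2216731/118*(-39118) = 43357041629/59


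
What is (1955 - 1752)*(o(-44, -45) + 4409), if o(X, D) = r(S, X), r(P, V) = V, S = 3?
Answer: 886095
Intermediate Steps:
o(X, D) = X
(1955 - 1752)*(o(-44, -45) + 4409) = (1955 - 1752)*(-44 + 4409) = 203*4365 = 886095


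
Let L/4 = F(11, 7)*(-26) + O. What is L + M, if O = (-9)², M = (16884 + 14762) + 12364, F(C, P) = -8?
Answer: 45166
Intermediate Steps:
M = 44010 (M = 31646 + 12364 = 44010)
O = 81
L = 1156 (L = 4*(-8*(-26) + 81) = 4*(208 + 81) = 4*289 = 1156)
L + M = 1156 + 44010 = 45166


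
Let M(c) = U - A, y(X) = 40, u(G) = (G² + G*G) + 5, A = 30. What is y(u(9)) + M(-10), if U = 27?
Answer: 37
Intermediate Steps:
u(G) = 5 + 2*G² (u(G) = (G² + G²) + 5 = 2*G² + 5 = 5 + 2*G²)
M(c) = -3 (M(c) = 27 - 1*30 = 27 - 30 = -3)
y(u(9)) + M(-10) = 40 - 3 = 37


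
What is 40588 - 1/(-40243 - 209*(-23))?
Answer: 1438276369/35436 ≈ 40588.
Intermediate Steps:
40588 - 1/(-40243 - 209*(-23)) = 40588 - 1/(-40243 + 4807) = 40588 - 1/(-35436) = 40588 - 1*(-1/35436) = 40588 + 1/35436 = 1438276369/35436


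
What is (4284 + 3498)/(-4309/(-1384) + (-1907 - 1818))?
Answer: -10770288/5151091 ≈ -2.0909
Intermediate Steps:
(4284 + 3498)/(-4309/(-1384) + (-1907 - 1818)) = 7782/(-4309*(-1/1384) - 3725) = 7782/(4309/1384 - 3725) = 7782/(-5151091/1384) = 7782*(-1384/5151091) = -10770288/5151091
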